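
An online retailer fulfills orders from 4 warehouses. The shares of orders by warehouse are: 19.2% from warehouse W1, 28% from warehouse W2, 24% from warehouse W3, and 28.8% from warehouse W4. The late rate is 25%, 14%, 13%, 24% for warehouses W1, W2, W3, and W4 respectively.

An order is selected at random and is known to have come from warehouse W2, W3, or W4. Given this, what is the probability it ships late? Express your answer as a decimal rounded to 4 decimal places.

P(L|S) ≈ 0.1727

Let S = {W2, W3, W4}.
P(S) = 0.28 + 0.24 + 0.288 = 0.808.
P(L ∩ S) = 0.14·0.28 + 0.13·0.24 + 0.24·0.288 = 0.0392 + 0.0312 + 0.06912 = 0.13952.
P(L | S) = 0.13952 / 0.808 = 0.172673…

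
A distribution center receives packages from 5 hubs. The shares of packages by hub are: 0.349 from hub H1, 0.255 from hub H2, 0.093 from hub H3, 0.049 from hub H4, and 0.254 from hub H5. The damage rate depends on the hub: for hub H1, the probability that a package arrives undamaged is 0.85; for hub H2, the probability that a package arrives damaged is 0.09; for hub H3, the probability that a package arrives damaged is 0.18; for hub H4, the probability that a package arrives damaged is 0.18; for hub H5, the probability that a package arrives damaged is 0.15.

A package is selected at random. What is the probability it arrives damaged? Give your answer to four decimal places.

P(D) ≈ 0.1390

P(D|H1) = 1 − 0.85 = 0.15.
By the law of total probability,
P(D) = P(D|H1)·P(H1) + P(D|H2)·P(H2) + P(D|H3)·P(H3) + P(D|H4)·P(H4) + P(D|H5)·P(H5)
      = 0.15·0.349 + 0.09·0.255 + 0.18·0.093 + 0.18·0.049 + 0.15·0.254
      = 0.05235 + 0.02295 + 0.01674 + 0.00882 + 0.0381 = 0.13896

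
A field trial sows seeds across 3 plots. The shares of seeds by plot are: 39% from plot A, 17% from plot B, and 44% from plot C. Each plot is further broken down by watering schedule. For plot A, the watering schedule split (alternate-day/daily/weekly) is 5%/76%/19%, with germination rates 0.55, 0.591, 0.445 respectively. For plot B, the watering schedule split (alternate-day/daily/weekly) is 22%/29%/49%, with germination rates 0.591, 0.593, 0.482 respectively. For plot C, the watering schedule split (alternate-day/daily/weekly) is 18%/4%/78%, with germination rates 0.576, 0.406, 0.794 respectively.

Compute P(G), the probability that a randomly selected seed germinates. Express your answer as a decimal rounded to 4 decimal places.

P(G|A) = 0.05·0.55 + 0.76·0.591 + 0.19·0.445 = 0.0275 + 0.44916 + 0.08455 = 0.56121
P(G|B) = 0.22·0.591 + 0.29·0.593 + 0.49·0.482 = 0.13002 + 0.17197 + 0.23618 = 0.53817
P(G|C) = 0.18·0.576 + 0.04·0.406 + 0.78·0.794 = 0.10368 + 0.01624 + 0.61932 = 0.73924
Then overall,
P(G) = 0.39·0.56121 + 0.17·0.53817 + 0.44·0.73924
      = 0.2188719 + 0.0914889 + 0.3252656 = 0.6356264

0.6356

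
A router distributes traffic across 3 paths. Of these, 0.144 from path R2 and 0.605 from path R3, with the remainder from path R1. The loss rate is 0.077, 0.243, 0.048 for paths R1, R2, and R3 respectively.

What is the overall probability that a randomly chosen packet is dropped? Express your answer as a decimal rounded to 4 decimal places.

0.0834

P(R1) = 1 − (0.144 + 0.605) = 0.251.
Using total probability over the partition,
P(L) = P(L|R1)·P(R1) + P(L|R2)·P(R2) + P(L|R3)·P(R3)
      = 0.077·0.251 + 0.243·0.144 + 0.048·0.605
      = 0.019327 + 0.034992 + 0.02904 = 0.083359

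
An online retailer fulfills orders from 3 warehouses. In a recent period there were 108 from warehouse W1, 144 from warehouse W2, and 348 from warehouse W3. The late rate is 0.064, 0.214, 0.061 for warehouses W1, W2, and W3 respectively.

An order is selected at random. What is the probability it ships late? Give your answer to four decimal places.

Total: 108 + 144 + 348 = 600.
P(W1) = 108/600 = 0.18. P(W2) = 144/600 = 0.24. P(W3) = 348/600 = 0.58.
P(L) = P(L|W1)·P(W1) + P(L|W2)·P(W2) + P(L|W3)·P(W3)
      = 0.064·0.18 + 0.214·0.24 + 0.061·0.58
      = 0.01152 + 0.05136 + 0.03538 = 0.09826

P(L) ≈ 0.0983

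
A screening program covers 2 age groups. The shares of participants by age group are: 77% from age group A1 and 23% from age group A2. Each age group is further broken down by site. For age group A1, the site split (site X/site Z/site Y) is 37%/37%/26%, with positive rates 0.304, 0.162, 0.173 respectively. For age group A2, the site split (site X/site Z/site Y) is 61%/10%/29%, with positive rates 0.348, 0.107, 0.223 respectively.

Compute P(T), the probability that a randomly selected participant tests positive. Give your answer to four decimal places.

P(T|A1) = 0.37·0.304 + 0.37·0.162 + 0.26·0.173 = 0.11248 + 0.05994 + 0.04498 = 0.2174
P(T|A2) = 0.61·0.348 + 0.1·0.107 + 0.29·0.223 = 0.21228 + 0.0107 + 0.06467 = 0.28765
Then overall,
P(T) = 0.77·0.2174 + 0.23·0.28765
      = 0.167398 + 0.0661595 = 0.2335575

0.2336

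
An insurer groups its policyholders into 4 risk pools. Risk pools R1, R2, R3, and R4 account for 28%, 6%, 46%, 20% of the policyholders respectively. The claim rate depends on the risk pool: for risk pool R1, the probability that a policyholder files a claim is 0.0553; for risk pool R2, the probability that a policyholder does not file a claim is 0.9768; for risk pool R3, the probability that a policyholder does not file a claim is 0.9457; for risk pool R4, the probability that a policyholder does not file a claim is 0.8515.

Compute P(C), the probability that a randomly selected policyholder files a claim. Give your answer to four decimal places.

P(C|R2) = 1 − 0.9768 = 0.0232.
P(C|R3) = 1 − 0.9457 = 0.0543.
P(C|R4) = 1 − 0.8515 = 0.1485.
P(C) = P(C|R1)·P(R1) + P(C|R2)·P(R2) + P(C|R3)·P(R3) + P(C|R4)·P(R4)
      = 0.0553·0.28 + 0.0232·0.06 + 0.0543·0.46 + 0.1485·0.2
      = 0.015484 + 0.001392 + 0.024978 + 0.0297 = 0.071554

0.0716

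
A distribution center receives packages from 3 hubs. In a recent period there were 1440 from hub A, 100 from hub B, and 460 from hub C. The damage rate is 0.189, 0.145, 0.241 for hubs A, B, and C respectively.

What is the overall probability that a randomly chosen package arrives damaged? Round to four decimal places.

Total: 1440 + 100 + 460 = 2000.
P(A) = 1440/2000 = 0.72. P(B) = 100/2000 = 0.05. P(C) = 460/2000 = 0.23.
Summing over the partition,
P(D) = P(D|A)·P(A) + P(D|B)·P(B) + P(D|C)·P(C)
      = 0.189·0.72 + 0.145·0.05 + 0.241·0.23
      = 0.13608 + 0.00725 + 0.05543 = 0.19876

P(D) ≈ 0.1988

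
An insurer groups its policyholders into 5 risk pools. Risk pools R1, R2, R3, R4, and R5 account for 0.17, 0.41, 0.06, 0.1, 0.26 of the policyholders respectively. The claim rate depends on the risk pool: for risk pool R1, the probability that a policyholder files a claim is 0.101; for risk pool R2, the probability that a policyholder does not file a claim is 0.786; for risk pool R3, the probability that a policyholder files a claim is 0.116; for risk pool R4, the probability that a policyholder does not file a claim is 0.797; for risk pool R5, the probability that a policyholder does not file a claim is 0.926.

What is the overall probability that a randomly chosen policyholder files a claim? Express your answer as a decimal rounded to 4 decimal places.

P(C|R2) = 1 − 0.786 = 0.214.
P(C|R4) = 1 − 0.797 = 0.203.
P(C|R5) = 1 − 0.926 = 0.074.
P(C) = P(C|R1)·P(R1) + P(C|R2)·P(R2) + P(C|R3)·P(R3) + P(C|R4)·P(R4) + P(C|R5)·P(R5)
      = 0.101·0.17 + 0.214·0.41 + 0.116·0.06 + 0.203·0.1 + 0.074·0.26
      = 0.01717 + 0.08774 + 0.00696 + 0.0203 + 0.01924 = 0.15141

P(C) ≈ 0.1514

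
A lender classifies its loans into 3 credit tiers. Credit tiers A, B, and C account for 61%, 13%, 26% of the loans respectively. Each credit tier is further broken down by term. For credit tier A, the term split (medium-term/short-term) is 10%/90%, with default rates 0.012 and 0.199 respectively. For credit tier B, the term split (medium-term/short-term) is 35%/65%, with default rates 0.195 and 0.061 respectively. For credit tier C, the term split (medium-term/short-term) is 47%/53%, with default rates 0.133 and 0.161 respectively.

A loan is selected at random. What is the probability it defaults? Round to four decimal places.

P(D|A) = 0.1·0.012 + 0.9·0.199 = 0.0012 + 0.1791 = 0.1803
P(D|B) = 0.35·0.195 + 0.65·0.061 = 0.06825 + 0.03965 = 0.1079
P(D|C) = 0.47·0.133 + 0.53·0.161 = 0.06251 + 0.08533 = 0.14784
Then overall,
P(D) = 0.61·0.1803 + 0.13·0.1079 + 0.26·0.14784
      = 0.109983 + 0.014027 + 0.0384384 = 0.1624484

0.1624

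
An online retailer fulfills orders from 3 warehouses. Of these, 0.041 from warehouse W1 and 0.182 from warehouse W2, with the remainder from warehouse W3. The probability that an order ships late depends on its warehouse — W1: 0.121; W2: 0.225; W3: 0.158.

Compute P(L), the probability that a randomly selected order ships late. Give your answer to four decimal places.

0.1687

P(W3) = 1 − (0.041 + 0.182) = 0.777.
P(L) = P(L|W1)·P(W1) + P(L|W2)·P(W2) + P(L|W3)·P(W3)
      = 0.121·0.041 + 0.225·0.182 + 0.158·0.777
      = 0.004961 + 0.04095 + 0.122766 = 0.168677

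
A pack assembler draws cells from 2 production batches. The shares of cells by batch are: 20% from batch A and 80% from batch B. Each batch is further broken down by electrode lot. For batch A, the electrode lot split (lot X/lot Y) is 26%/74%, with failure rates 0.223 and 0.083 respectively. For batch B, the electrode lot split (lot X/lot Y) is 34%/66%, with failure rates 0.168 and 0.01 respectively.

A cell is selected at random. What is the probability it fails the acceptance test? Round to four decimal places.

0.0749

P(F|A) = 0.26·0.223 + 0.74·0.083 = 0.05798 + 0.06142 = 0.1194
P(F|B) = 0.34·0.168 + 0.66·0.01 = 0.05712 + 0.0066 = 0.06372
Then overall,
P(F) = 0.2·0.1194 + 0.8·0.06372
      = 0.02388 + 0.050976 = 0.074856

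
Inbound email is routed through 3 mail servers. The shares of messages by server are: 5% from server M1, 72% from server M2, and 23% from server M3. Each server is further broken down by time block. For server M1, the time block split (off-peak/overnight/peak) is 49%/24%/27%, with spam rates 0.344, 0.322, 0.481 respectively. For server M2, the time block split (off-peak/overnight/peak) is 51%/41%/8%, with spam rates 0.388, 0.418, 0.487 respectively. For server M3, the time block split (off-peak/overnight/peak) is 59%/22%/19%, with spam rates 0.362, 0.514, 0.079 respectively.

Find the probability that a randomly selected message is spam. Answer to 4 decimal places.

0.3913

P(S|M1) = 0.49·0.344 + 0.24·0.322 + 0.27·0.481 = 0.16856 + 0.07728 + 0.12987 = 0.37571
P(S|M2) = 0.51·0.388 + 0.41·0.418 + 0.08·0.487 = 0.19788 + 0.17138 + 0.03896 = 0.40822
P(S|M3) = 0.59·0.362 + 0.22·0.514 + 0.19·0.079 = 0.21358 + 0.11308 + 0.01501 = 0.34167
Then overall,
P(S) = 0.05·0.37571 + 0.72·0.40822 + 0.23·0.34167
      = 0.0187855 + 0.2939184 + 0.0785841 = 0.391288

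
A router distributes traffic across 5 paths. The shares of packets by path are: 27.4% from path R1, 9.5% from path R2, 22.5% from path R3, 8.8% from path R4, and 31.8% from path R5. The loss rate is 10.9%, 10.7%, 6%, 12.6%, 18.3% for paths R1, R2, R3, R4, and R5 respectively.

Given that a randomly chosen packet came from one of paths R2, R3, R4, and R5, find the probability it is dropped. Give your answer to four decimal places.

Let S = {R2, R3, R4, R5}.
P(S) = 0.095 + 0.225 + 0.088 + 0.318 = 0.726.
P(L ∩ S) = 0.107·0.095 + 0.06·0.225 + 0.126·0.088 + 0.183·0.318 = 0.010165 + 0.0135 + 0.011088 + 0.058194 = 0.092947.
P(L | S) = 0.092947 / 0.726 = 0.128026…

0.1280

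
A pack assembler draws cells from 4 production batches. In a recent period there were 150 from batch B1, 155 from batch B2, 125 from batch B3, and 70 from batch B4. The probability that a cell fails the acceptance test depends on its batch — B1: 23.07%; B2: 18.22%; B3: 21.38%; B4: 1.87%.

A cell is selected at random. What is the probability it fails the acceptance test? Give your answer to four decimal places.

0.1818

Total: 150 + 155 + 125 + 70 = 500.
P(B1) = 150/500 = 0.3. P(B2) = 155/500 = 0.31. P(B3) = 125/500 = 0.25. P(B4) = 70/500 = 0.14.
Summing over the partition,
P(F) = P(F|B1)·P(B1) + P(F|B2)·P(B2) + P(F|B3)·P(B3) + P(F|B4)·P(B4)
      = 0.2307·0.3 + 0.1822·0.31 + 0.2138·0.25 + 0.0187·0.14
      = 0.06921 + 0.056482 + 0.05345 + 0.002618 = 0.18176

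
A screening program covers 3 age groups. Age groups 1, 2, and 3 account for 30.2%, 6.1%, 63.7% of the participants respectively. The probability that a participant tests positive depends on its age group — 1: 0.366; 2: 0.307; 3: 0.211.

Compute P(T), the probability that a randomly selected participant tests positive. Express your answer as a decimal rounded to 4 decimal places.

P(T) ≈ 0.2637

By the law of total probability,
P(T) = P(T|1)·P(1) + P(T|2)·P(2) + P(T|3)·P(3)
      = 0.366·0.302 + 0.307·0.061 + 0.211·0.637
      = 0.110532 + 0.018727 + 0.134407 = 0.263666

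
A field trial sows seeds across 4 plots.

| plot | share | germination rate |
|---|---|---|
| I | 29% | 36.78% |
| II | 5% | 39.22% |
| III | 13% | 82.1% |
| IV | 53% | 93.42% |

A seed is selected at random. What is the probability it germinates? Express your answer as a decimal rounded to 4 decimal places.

P(G) ≈ 0.7281

Summing over the partition,
P(G) = P(G|I)·P(I) + P(G|II)·P(II) + P(G|III)·P(III) + P(G|IV)·P(IV)
      = 0.3678·0.29 + 0.3922·0.05 + 0.821·0.13 + 0.9342·0.53
      = 0.106662 + 0.01961 + 0.10673 + 0.495126 = 0.728128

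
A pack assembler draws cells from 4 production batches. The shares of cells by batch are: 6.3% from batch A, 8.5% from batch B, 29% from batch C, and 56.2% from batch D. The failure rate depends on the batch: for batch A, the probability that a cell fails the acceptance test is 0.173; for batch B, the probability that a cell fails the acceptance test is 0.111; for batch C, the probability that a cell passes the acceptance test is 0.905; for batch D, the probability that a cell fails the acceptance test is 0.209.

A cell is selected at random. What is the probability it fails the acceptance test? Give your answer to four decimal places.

P(F) ≈ 0.1653

P(F|C) = 1 − 0.905 = 0.095.
By the law of total probability,
P(F) = P(F|A)·P(A) + P(F|B)·P(B) + P(F|C)·P(C) + P(F|D)·P(D)
      = 0.173·0.063 + 0.111·0.085 + 0.095·0.29 + 0.209·0.562
      = 0.010899 + 0.009435 + 0.02755 + 0.117458 = 0.165342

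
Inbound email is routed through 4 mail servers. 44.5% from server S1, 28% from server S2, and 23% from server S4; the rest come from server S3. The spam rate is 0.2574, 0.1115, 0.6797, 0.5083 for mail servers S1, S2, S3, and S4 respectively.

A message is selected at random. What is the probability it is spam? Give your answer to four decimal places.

P(S) ≈ 0.2933

P(S3) = 1 − (0.445 + 0.28 + 0.23) = 0.045.
By the law of total probability,
P(S) = P(S|S1)·P(S1) + P(S|S2)·P(S2) + P(S|S3)·P(S3) + P(S|S4)·P(S4)
      = 0.2574·0.445 + 0.1115·0.28 + 0.6797·0.045 + 0.5083·0.23
      = 0.114543 + 0.03122 + 0.0305865 + 0.116909 = 0.2932585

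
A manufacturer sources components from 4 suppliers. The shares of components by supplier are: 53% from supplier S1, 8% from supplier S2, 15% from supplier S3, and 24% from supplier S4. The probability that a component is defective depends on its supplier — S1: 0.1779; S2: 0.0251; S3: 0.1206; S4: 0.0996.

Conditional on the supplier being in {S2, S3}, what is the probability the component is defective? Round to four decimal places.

Let S = {S2, S3}.
P(S) = 0.08 + 0.15 = 0.23.
P(D ∩ S) = 0.0251·0.08 + 0.1206·0.15 = 0.002008 + 0.01809 = 0.020098.
P(D | S) = 0.020098 / 0.23 = 0.087383…

P(D|S) ≈ 0.0874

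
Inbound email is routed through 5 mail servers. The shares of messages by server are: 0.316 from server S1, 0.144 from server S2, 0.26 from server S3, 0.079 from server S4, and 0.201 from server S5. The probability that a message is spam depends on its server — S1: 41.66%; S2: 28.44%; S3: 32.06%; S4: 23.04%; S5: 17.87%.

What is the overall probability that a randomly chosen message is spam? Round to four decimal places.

P(S) = P(S|S1)·P(S1) + P(S|S2)·P(S2) + P(S|S3)·P(S3) + P(S|S4)·P(S4) + P(S|S5)·P(S5)
      = 0.4166·0.316 + 0.2844·0.144 + 0.3206·0.26 + 0.2304·0.079 + 0.1787·0.201
      = 0.1316456 + 0.0409536 + 0.083356 + 0.0182016 + 0.0359187 = 0.3100755

0.3101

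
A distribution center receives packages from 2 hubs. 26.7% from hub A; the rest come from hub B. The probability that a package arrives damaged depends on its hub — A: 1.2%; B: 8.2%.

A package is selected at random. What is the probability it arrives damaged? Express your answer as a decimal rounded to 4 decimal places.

P(D) ≈ 0.0633

P(B) = 1 − (0.267) = 0.733.
P(D) = P(D|A)·P(A) + P(D|B)·P(B)
      = 0.012·0.267 + 0.082·0.733
      = 0.003204 + 0.060106 = 0.06331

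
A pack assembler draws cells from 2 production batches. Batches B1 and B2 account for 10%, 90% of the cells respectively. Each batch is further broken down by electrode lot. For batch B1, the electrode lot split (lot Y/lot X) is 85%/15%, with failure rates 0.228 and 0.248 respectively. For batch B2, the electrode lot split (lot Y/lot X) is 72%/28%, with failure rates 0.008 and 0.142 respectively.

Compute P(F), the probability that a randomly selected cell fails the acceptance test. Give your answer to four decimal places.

P(F|B1) = 0.85·0.228 + 0.15·0.248 = 0.1938 + 0.0372 = 0.231
P(F|B2) = 0.72·0.008 + 0.28·0.142 = 0.00576 + 0.03976 = 0.04552
Then overall,
P(F) = 0.1·0.231 + 0.9·0.04552
      = 0.0231 + 0.040968 = 0.064068

0.0641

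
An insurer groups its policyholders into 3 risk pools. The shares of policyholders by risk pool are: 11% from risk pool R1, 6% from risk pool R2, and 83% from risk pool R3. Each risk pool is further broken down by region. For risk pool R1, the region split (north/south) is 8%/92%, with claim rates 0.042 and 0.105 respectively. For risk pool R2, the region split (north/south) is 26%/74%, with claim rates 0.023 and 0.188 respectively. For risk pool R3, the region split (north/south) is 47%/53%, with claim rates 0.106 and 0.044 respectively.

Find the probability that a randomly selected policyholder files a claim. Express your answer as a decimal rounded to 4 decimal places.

P(C|R1) = 0.08·0.042 + 0.92·0.105 = 0.00336 + 0.0966 = 0.09996
P(C|R2) = 0.26·0.023 + 0.74·0.188 = 0.00598 + 0.13912 = 0.1451
P(C|R3) = 0.47·0.106 + 0.53·0.044 = 0.04982 + 0.02332 = 0.07314
By total probability over the outer partition,
P(C) = 0.11·0.09996 + 0.06·0.1451 + 0.83·0.07314
      = 0.0109956 + 0.008706 + 0.0607062 = 0.0804078

P(C) ≈ 0.0804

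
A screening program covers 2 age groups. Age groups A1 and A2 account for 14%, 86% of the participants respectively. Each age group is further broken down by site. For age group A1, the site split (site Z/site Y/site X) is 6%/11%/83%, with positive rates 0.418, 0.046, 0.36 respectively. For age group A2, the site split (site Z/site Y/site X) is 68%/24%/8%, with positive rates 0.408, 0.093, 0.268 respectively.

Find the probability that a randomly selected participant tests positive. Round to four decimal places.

0.3223

P(T|A1) = 0.06·0.418 + 0.11·0.046 + 0.83·0.36 = 0.02508 + 0.00506 + 0.2988 = 0.32894
P(T|A2) = 0.68·0.408 + 0.24·0.093 + 0.08·0.268 = 0.27744 + 0.02232 + 0.02144 = 0.3212
Then overall,
P(T) = 0.14·0.32894 + 0.86·0.3212
      = 0.0460516 + 0.276232 = 0.3222836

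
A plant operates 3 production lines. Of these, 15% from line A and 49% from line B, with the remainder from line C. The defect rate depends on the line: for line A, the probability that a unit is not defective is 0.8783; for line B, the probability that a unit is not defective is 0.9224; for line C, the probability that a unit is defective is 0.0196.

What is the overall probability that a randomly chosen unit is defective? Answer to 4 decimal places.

P(C) = 1 − (0.15 + 0.49) = 0.36.
P(D|A) = 1 − 0.8783 = 0.1217.
P(D|B) = 1 − 0.9224 = 0.0776.
P(D) = P(D|A)·P(A) + P(D|B)·P(B) + P(D|C)·P(C)
      = 0.1217·0.15 + 0.0776·0.49 + 0.0196·0.36
      = 0.018255 + 0.038024 + 0.007056 = 0.063335

0.0633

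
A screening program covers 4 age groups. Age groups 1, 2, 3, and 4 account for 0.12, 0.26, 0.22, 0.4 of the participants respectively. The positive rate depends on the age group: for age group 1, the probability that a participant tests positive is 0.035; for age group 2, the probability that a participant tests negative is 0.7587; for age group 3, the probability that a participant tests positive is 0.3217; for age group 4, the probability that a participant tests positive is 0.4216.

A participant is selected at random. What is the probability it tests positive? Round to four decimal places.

P(T) ≈ 0.3064

P(T|2) = 1 − 0.7587 = 0.2413.
Summing over the partition,
P(T) = P(T|1)·P(1) + P(T|2)·P(2) + P(T|3)·P(3) + P(T|4)·P(4)
      = 0.035·0.12 + 0.2413·0.26 + 0.3217·0.22 + 0.4216·0.4
      = 0.0042 + 0.062738 + 0.070774 + 0.16864 = 0.306352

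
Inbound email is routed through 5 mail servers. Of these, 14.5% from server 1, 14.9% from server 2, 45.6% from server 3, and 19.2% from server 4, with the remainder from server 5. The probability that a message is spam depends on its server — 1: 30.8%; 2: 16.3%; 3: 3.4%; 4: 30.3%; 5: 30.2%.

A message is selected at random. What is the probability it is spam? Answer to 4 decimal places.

P(5) = 1 − (0.145 + 0.149 + 0.456 + 0.192) = 0.058.
P(S) = P(S|1)·P(1) + P(S|2)·P(2) + P(S|3)·P(3) + P(S|4)·P(4) + P(S|5)·P(5)
      = 0.308·0.145 + 0.163·0.149 + 0.034·0.456 + 0.303·0.192 + 0.302·0.058
      = 0.04466 + 0.024287 + 0.015504 + 0.058176 + 0.017516 = 0.160143

0.1601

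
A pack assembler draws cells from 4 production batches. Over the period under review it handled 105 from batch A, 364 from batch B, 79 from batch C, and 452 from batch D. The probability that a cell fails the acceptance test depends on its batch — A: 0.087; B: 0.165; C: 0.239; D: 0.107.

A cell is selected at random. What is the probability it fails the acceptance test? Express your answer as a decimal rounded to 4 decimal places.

P(F) ≈ 0.1364

Total: 105 + 364 + 79 + 452 = 1000.
P(A) = 105/1000 = 0.105. P(B) = 364/1000 = 0.364. P(C) = 79/1000 = 0.079. P(D) = 452/1000 = 0.452.
P(F) = P(F|A)·P(A) + P(F|B)·P(B) + P(F|C)·P(C) + P(F|D)·P(D)
      = 0.087·0.105 + 0.165·0.364 + 0.239·0.079 + 0.107·0.452
      = 0.009135 + 0.06006 + 0.018881 + 0.048364 = 0.13644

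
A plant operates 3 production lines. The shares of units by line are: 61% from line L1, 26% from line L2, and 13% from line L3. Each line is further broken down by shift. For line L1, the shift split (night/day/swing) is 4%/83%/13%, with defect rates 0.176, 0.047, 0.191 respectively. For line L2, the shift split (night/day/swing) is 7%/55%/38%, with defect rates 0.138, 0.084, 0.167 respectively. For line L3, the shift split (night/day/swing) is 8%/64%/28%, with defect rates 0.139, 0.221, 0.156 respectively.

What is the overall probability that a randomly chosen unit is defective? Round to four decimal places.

P(D) ≈ 0.0998

P(D|L1) = 0.04·0.176 + 0.83·0.047 + 0.13·0.191 = 0.00704 + 0.03901 + 0.02483 = 0.07088
P(D|L2) = 0.07·0.138 + 0.55·0.084 + 0.38·0.167 = 0.00966 + 0.0462 + 0.06346 = 0.11932
P(D|L3) = 0.08·0.139 + 0.64·0.221 + 0.28·0.156 = 0.01112 + 0.14144 + 0.04368 = 0.19624
By total probability over the outer partition,
P(D) = 0.61·0.07088 + 0.26·0.11932 + 0.13·0.19624
      = 0.0432368 + 0.0310232 + 0.0255112 = 0.0997712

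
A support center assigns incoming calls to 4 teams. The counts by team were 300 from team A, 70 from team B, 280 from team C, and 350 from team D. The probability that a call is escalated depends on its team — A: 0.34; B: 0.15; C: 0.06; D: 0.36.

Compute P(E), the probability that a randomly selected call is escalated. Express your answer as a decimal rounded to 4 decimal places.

Total: 300 + 70 + 280 + 350 = 1000.
P(A) = 300/1000 = 0.3. P(B) = 70/1000 = 0.07. P(C) = 280/1000 = 0.28. P(D) = 350/1000 = 0.35.
P(E) = P(E|A)·P(A) + P(E|B)·P(B) + P(E|C)·P(C) + P(E|D)·P(D)
      = 0.34·0.3 + 0.15·0.07 + 0.06·0.28 + 0.36·0.35
      = 0.102 + 0.0105 + 0.0168 + 0.126 = 0.2553

P(E) ≈ 0.2553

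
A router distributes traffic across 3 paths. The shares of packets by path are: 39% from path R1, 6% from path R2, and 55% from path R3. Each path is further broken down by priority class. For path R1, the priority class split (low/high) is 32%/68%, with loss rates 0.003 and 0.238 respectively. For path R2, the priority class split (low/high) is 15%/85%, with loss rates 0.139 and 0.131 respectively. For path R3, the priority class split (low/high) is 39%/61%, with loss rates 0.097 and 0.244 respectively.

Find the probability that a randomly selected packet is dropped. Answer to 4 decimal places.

P(L|R1) = 0.32·0.003 + 0.68·0.238 = 0.00096 + 0.16184 = 0.1628
P(L|R2) = 0.15·0.139 + 0.85·0.131 = 0.02085 + 0.11135 = 0.1322
P(L|R3) = 0.39·0.097 + 0.61·0.244 = 0.03783 + 0.14884 = 0.18667
Then overall,
P(L) = 0.39·0.1628 + 0.06·0.1322 + 0.55·0.18667
      = 0.063492 + 0.007932 + 0.1026685 = 0.1740925

P(L) ≈ 0.1741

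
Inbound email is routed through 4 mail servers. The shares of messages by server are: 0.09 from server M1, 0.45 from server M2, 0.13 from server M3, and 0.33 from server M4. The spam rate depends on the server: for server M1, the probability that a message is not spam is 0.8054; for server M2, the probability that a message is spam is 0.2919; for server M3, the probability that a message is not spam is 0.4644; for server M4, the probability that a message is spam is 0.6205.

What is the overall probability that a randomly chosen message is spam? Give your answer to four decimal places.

P(S) ≈ 0.4233

P(S|M1) = 1 − 0.8054 = 0.1946.
P(S|M3) = 1 − 0.4644 = 0.5356.
P(S) = P(S|M1)·P(M1) + P(S|M2)·P(M2) + P(S|M3)·P(M3) + P(S|M4)·P(M4)
      = 0.1946·0.09 + 0.2919·0.45 + 0.5356·0.13 + 0.6205·0.33
      = 0.017514 + 0.131355 + 0.069628 + 0.204765 = 0.423262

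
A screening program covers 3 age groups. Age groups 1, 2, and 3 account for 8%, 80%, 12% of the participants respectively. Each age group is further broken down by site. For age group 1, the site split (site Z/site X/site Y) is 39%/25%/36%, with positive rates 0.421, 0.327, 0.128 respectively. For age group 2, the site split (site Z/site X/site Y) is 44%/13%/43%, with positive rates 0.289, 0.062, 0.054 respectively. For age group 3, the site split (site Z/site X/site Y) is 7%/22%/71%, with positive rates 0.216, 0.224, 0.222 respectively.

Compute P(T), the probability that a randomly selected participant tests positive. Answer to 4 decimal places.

P(T) ≈ 0.1768

P(T|1) = 0.39·0.421 + 0.25·0.327 + 0.36·0.128 = 0.16419 + 0.08175 + 0.04608 = 0.29202
P(T|2) = 0.44·0.289 + 0.13·0.062 + 0.43·0.054 = 0.12716 + 0.00806 + 0.02322 = 0.15844
P(T|3) = 0.07·0.216 + 0.22·0.224 + 0.71·0.222 = 0.01512 + 0.04928 + 0.15762 = 0.22202
Then overall,
P(T) = 0.08·0.29202 + 0.8·0.15844 + 0.12·0.22202
      = 0.0233616 + 0.126752 + 0.0266424 = 0.176756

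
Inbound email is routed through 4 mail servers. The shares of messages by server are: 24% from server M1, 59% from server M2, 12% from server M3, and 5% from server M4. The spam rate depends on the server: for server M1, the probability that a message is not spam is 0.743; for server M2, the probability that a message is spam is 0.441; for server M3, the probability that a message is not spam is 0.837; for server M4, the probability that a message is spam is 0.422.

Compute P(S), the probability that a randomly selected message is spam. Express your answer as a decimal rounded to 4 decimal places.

0.3625

P(S|M1) = 1 − 0.743 = 0.257.
P(S|M3) = 1 − 0.837 = 0.163.
Summing over the partition,
P(S) = P(S|M1)·P(M1) + P(S|M2)·P(M2) + P(S|M3)·P(M3) + P(S|M4)·P(M4)
      = 0.257·0.24 + 0.441·0.59 + 0.163·0.12 + 0.422·0.05
      = 0.06168 + 0.26019 + 0.01956 + 0.0211 = 0.36253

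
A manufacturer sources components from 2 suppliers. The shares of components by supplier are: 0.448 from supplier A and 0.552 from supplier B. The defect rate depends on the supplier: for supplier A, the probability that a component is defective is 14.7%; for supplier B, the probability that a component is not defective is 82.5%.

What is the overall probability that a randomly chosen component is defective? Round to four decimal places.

0.1625

P(D|B) = 1 − 0.825 = 0.175.
P(D) = P(D|A)·P(A) + P(D|B)·P(B)
      = 0.147·0.448 + 0.175·0.552
      = 0.065856 + 0.0966 = 0.162456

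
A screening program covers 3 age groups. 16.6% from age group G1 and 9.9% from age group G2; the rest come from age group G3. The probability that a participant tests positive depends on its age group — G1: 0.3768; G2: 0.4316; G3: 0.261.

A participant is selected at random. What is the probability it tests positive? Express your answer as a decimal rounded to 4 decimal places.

P(G3) = 1 − (0.166 + 0.099) = 0.735.
By the law of total probability,
P(T) = P(T|G1)·P(G1) + P(T|G2)·P(G2) + P(T|G3)·P(G3)
      = 0.3768·0.166 + 0.4316·0.099 + 0.261·0.735
      = 0.0625488 + 0.0427284 + 0.191835 = 0.2971122

0.2971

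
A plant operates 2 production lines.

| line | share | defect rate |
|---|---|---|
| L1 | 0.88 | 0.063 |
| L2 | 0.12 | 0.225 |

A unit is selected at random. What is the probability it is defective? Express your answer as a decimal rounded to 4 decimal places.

0.0824

Using total probability over the partition,
P(D) = P(D|L1)·P(L1) + P(D|L2)·P(L2)
      = 0.063·0.88 + 0.225·0.12
      = 0.05544 + 0.027 = 0.08244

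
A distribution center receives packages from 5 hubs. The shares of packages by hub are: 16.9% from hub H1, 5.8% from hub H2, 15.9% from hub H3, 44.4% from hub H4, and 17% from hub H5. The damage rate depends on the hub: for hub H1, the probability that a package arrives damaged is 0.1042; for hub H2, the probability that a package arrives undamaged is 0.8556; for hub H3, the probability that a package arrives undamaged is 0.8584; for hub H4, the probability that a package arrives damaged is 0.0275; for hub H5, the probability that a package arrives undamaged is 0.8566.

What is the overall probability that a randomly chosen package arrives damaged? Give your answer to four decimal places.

0.0851

P(D|H2) = 1 − 0.8556 = 0.1444.
P(D|H3) = 1 − 0.8584 = 0.1416.
P(D|H5) = 1 − 0.8566 = 0.1434.
By the law of total probability,
P(D) = P(D|H1)·P(H1) + P(D|H2)·P(H2) + P(D|H3)·P(H3) + P(D|H4)·P(H4) + P(D|H5)·P(H5)
      = 0.1042·0.169 + 0.1444·0.058 + 0.1416·0.159 + 0.0275·0.444 + 0.1434·0.17
      = 0.0176098 + 0.0083752 + 0.0225144 + 0.01221 + 0.024378 = 0.0850874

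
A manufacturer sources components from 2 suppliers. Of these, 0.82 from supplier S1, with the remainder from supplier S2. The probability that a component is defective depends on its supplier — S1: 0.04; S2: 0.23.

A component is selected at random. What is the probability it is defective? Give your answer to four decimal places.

P(S2) = 1 − (0.82) = 0.18.
Summing over the partition,
P(D) = P(D|S1)·P(S1) + P(D|S2)·P(S2)
      = 0.04·0.82 + 0.23·0.18
      = 0.0328 + 0.0414 = 0.0742

P(D) ≈ 0.0742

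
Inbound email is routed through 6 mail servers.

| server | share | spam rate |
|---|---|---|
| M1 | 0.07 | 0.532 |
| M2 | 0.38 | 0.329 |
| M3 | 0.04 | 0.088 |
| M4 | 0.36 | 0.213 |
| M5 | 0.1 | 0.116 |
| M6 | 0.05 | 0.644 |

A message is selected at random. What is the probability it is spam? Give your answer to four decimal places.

0.2863

Summing over the partition,
P(S) = P(S|M1)·P(M1) + P(S|M2)·P(M2) + P(S|M3)·P(M3) + P(S|M4)·P(M4) + P(S|M5)·P(M5) + P(S|M6)·P(M6)
      = 0.532·0.07 + 0.329·0.38 + 0.088·0.04 + 0.213·0.36 + 0.116·0.1 + 0.644·0.05
      = 0.03724 + 0.12502 + 0.00352 + 0.07668 + 0.0116 + 0.0322 = 0.28626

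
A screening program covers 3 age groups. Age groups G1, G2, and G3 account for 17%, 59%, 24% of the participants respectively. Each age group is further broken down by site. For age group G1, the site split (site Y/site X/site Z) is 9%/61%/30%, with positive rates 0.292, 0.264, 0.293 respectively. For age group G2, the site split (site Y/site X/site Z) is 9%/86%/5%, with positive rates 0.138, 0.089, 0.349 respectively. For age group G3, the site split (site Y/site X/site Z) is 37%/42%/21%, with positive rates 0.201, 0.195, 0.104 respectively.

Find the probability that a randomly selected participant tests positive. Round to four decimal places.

P(T) ≈ 0.1523

P(T|G1) = 0.09·0.292 + 0.61·0.264 + 0.3·0.293 = 0.02628 + 0.16104 + 0.0879 = 0.27522
P(T|G2) = 0.09·0.138 + 0.86·0.089 + 0.05·0.349 = 0.01242 + 0.07654 + 0.01745 = 0.10641
P(T|G3) = 0.37·0.201 + 0.42·0.195 + 0.21·0.104 = 0.07437 + 0.0819 + 0.02184 = 0.17811
Then overall,
P(T) = 0.17·0.27522 + 0.59·0.10641 + 0.24·0.17811
      = 0.0467874 + 0.0627819 + 0.0427464 = 0.1523157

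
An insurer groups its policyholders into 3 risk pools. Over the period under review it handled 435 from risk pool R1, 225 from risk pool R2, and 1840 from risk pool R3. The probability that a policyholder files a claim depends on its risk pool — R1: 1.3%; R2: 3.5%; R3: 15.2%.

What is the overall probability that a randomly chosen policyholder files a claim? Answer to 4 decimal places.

0.1173

Total: 435 + 225 + 1840 = 2500.
P(R1) = 435/2500 = 0.174. P(R2) = 225/2500 = 0.09. P(R3) = 1840/2500 = 0.736.
P(C) = P(C|R1)·P(R1) + P(C|R2)·P(R2) + P(C|R3)·P(R3)
      = 0.013·0.174 + 0.035·0.09 + 0.152·0.736
      = 0.002262 + 0.00315 + 0.111872 = 0.117284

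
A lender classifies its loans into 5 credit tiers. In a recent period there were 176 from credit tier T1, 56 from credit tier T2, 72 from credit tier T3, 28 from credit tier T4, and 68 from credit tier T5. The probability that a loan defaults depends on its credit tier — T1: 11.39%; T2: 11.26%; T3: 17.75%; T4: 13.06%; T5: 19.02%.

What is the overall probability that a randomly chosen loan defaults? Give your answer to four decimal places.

Total: 176 + 56 + 72 + 28 + 68 = 400.
P(T1) = 176/400 = 0.44. P(T2) = 56/400 = 0.14. P(T3) = 72/400 = 0.18. P(T4) = 28/400 = 0.07. P(T5) = 68/400 = 0.17.
Summing over the partition,
P(D) = P(D|T1)·P(T1) + P(D|T2)·P(T2) + P(D|T3)·P(T3) + P(D|T4)·P(T4) + P(D|T5)·P(T5)
      = 0.1139·0.44 + 0.1126·0.14 + 0.1775·0.18 + 0.1306·0.07 + 0.1902·0.17
      = 0.050116 + 0.015764 + 0.03195 + 0.009142 + 0.032334 = 0.139306

P(D) ≈ 0.1393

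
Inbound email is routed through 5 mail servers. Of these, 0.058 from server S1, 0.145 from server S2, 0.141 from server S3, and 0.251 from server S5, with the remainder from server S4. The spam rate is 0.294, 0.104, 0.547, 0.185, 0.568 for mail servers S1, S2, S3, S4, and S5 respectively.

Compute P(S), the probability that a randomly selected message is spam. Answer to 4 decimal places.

P(S) ≈ 0.3268

P(S4) = 1 − (0.058 + 0.145 + 0.141 + 0.251) = 0.405.
P(S) = P(S|S1)·P(S1) + P(S|S2)·P(S2) + P(S|S3)·P(S3) + P(S|S4)·P(S4) + P(S|S5)·P(S5)
      = 0.294·0.058 + 0.104·0.145 + 0.547·0.141 + 0.185·0.405 + 0.568·0.251
      = 0.017052 + 0.01508 + 0.077127 + 0.074925 + 0.142568 = 0.326752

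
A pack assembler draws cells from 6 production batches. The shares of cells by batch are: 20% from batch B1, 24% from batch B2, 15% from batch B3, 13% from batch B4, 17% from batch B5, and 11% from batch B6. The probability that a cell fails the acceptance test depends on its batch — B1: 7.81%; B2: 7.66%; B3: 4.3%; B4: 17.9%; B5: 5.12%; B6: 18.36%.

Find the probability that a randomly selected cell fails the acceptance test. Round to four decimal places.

By the law of total probability,
P(F) = P(F|B1)·P(B1) + P(F|B2)·P(B2) + P(F|B3)·P(B3) + P(F|B4)·P(B4) + P(F|B5)·P(B5) + P(F|B6)·P(B6)
      = 0.0781·0.2 + 0.0766·0.24 + 0.043·0.15 + 0.179·0.13 + 0.0512·0.17 + 0.1836·0.11
      = 0.01562 + 0.018384 + 0.00645 + 0.02327 + 0.008704 + 0.020196 = 0.092624

P(F) ≈ 0.0926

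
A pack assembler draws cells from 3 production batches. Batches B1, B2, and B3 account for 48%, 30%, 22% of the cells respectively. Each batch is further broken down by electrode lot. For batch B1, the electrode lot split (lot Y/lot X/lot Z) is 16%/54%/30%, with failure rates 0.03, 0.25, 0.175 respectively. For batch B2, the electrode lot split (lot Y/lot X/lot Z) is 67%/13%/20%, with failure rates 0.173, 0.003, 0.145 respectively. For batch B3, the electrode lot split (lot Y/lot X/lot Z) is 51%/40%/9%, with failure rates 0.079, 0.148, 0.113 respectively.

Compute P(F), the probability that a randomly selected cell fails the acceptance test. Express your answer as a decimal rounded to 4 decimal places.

P(F) ≈ 0.1600

P(F|B1) = 0.16·0.03 + 0.54·0.25 + 0.3·0.175 = 0.0048 + 0.135 + 0.0525 = 0.1923
P(F|B2) = 0.67·0.173 + 0.13·0.003 + 0.2·0.145 = 0.11591 + 0.00039 + 0.029 = 0.1453
P(F|B3) = 0.51·0.079 + 0.4·0.148 + 0.09·0.113 = 0.04029 + 0.0592 + 0.01017 = 0.10966
By total probability over the outer partition,
P(F) = 0.48·0.1923 + 0.3·0.1453 + 0.22·0.10966
      = 0.092304 + 0.04359 + 0.0241252 = 0.1600192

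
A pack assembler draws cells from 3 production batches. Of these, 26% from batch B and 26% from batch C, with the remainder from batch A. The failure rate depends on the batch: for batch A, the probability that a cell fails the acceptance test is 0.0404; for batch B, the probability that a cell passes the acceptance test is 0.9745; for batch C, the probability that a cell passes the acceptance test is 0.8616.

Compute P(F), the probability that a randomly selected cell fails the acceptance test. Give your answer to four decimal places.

P(F) ≈ 0.0620

P(A) = 1 − (0.26 + 0.26) = 0.48.
P(F|B) = 1 − 0.9745 = 0.0255.
P(F|C) = 1 − 0.8616 = 0.1384.
P(F) = P(F|A)·P(A) + P(F|B)·P(B) + P(F|C)·P(C)
      = 0.0404·0.48 + 0.0255·0.26 + 0.1384·0.26
      = 0.019392 + 0.00663 + 0.035984 = 0.062006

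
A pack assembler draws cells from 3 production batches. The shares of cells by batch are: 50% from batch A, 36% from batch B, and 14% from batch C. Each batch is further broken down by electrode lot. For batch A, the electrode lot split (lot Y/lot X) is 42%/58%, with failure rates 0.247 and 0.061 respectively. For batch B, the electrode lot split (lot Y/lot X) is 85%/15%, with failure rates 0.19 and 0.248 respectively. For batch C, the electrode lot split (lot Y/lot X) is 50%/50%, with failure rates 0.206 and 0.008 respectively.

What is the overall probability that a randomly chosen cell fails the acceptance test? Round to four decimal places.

P(F) ≈ 0.1561

P(F|A) = 0.42·0.247 + 0.58·0.061 = 0.10374 + 0.03538 = 0.13912
P(F|B) = 0.85·0.19 + 0.15·0.248 = 0.1615 + 0.0372 = 0.1987
P(F|C) = 0.5·0.206 + 0.5·0.008 = 0.103 + 0.004 = 0.107
Then overall,
P(F) = 0.5·0.13912 + 0.36·0.1987 + 0.14·0.107
      = 0.06956 + 0.071532 + 0.01498 = 0.156072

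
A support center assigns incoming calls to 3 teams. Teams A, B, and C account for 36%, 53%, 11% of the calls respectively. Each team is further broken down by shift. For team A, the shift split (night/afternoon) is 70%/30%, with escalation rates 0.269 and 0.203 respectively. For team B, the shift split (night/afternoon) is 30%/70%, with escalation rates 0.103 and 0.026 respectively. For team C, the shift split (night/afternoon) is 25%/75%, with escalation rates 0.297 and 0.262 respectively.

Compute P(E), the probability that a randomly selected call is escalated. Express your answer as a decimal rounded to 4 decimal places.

0.1455

P(E|A) = 0.7·0.269 + 0.3·0.203 = 0.1883 + 0.0609 = 0.2492
P(E|B) = 0.3·0.103 + 0.7·0.026 = 0.0309 + 0.0182 = 0.0491
P(E|C) = 0.25·0.297 + 0.75·0.262 = 0.07425 + 0.1965 = 0.27075
Then overall,
P(E) = 0.36·0.2492 + 0.53·0.0491 + 0.11·0.27075
      = 0.089712 + 0.026023 + 0.0297825 = 0.1455175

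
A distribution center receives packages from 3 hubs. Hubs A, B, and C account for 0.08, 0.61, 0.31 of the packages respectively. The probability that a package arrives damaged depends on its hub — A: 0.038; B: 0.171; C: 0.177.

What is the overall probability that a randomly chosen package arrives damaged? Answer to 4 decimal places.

0.1622

P(D) = P(D|A)·P(A) + P(D|B)·P(B) + P(D|C)·P(C)
      = 0.038·0.08 + 0.171·0.61 + 0.177·0.31
      = 0.00304 + 0.10431 + 0.05487 = 0.16222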